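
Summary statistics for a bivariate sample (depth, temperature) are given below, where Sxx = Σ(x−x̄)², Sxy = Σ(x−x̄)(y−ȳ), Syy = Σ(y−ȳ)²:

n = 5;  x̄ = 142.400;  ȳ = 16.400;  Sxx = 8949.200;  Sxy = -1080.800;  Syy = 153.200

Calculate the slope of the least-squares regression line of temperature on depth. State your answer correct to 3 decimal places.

-0.121

b = Sxy/Sxx = -1080.8/8949.2 = -0.120771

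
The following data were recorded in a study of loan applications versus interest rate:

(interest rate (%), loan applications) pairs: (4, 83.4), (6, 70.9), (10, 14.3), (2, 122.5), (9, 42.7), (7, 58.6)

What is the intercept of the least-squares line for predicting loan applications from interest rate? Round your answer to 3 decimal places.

n = 6, Σx = 38, Σy = 392.4, Σxy = 1941.5, Σx² = 286
Sxx = Σx² − (Σx)²/n = 286 − 240.666667 = 45.333333
Sxy = Σxy − (Σx)(Σy)/n = 1941.5 − 2485.2 = -543.7
b = Sxy/Sxx = -543.7/45.333333 = -11.993382
a = ȳ − b·x̄ = 65.4 − (-11.993382)·6.333333 = 141.358088

141.358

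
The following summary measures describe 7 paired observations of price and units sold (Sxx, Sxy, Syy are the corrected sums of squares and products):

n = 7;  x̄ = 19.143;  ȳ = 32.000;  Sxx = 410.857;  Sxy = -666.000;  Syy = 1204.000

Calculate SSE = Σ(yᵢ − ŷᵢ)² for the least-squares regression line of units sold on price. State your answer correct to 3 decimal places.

124.413

b = Sxy/Sxx = -666/410.857 = -1.621002
SSE = Syy − b·Sxy = 1204 − (-1.621002)·(-666) = 124.412698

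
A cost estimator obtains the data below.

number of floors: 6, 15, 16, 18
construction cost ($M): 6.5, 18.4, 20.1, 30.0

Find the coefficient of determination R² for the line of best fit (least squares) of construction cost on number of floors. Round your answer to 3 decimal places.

n = 4, Σx = 55, Σy = 75, Σxy = 1176.6, Σx² = 841, Σy² = 1684.82
Sxx = Σx² − (Σx)²/n = 841 − 756.25 = 84.75
Sxy = Σxy − (Σx)(Σy)/n = 1176.6 − 1031.25 = 145.35
Syy = Σy² − (Σy)²/n = 1684.82 − 1406.25 = 278.57
R² = Sxy²/(Sxx·Syy) = (145.35)²/(84.75·278.57) = 0.894862

0.895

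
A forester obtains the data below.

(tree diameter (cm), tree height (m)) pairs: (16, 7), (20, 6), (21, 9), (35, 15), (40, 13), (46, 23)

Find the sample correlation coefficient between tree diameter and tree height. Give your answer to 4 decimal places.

n = 6, Σx = 178, Σy = 73, Σxy = 2524, Σx² = 6038, Σy² = 1089
Sxx = Σx² − (Σx)²/n = 6038 − 5280.666667 = 757.333333
Sxy = Σxy − (Σx)(Σy)/n = 2524 − 2165.666667 = 358.333333
Syy = Σy² − (Σy)²/n = 1089 − 888.166667 = 200.833333
r = Sxy/√(Sxx·Syy) = 358.333333/√(152097.777778) = 358.333333/389.997151 = 0.918810

0.9188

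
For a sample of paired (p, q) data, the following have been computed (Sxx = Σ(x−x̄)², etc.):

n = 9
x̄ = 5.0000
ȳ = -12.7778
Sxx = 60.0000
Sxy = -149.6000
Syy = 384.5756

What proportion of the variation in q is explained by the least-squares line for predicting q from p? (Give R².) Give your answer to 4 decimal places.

0.9699

R² = Sxy²/(Sxx·Syy) = (-149.6)²/(60·384.5756) = 0.969907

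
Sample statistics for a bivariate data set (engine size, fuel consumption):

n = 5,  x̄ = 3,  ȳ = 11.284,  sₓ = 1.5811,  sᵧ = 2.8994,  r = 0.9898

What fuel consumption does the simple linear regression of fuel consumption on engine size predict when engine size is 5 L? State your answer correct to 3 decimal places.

b = r · sᵧ/sₓ = 0.9898 · 2.8994/1.5811 = 1.815082
a = ȳ − b·x̄ = 11.284 − 1.815082·3 = 5.838754
ŷ(5) = a + b·5 = 5.838754 + 1.815082·5 = 14.914164

14.914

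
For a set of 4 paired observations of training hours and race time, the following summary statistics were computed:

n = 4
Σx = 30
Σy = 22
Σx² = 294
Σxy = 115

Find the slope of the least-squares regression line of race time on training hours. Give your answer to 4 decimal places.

Sxx = Σx² − (Σx)²/n = 294 − 225 = 69
Sxy = Σxy − (Σx)(Σy)/n = 115 − 165 = -50
b = Sxy/Sxx = -50/69 = -0.724638

-0.7246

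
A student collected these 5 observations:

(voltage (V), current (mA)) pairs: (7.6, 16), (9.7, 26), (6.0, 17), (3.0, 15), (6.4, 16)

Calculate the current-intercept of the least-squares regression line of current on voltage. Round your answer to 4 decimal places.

8.5526

n = 5, Σx = 32.7, Σy = 90, Σxy = 623.2, Σx² = 237.81
Sxx = Σx² − (Σx)²/n = 237.81 − 213.858 = 23.952
Sxy = Σxy − (Σx)(Σy)/n = 623.2 − 588.6 = 34.6
b = Sxy/Sxx = 34.6/23.952 = 1.444556
a = ȳ − b·x̄ = 18 − 1.444556·6.54 = 8.552605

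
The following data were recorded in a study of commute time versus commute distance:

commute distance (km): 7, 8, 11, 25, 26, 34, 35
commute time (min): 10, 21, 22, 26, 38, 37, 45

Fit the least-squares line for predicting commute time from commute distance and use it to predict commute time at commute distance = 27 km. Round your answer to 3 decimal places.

n = 7, Σx = 146, Σy = 199, Σxy = 4951, Σx² = 3916
Sxx = Σx² − (Σx)²/n = 3916 − 3045.142857 = 870.857143
Sxy = Σxy − (Σx)(Σy)/n = 4951 − 4150.571429 = 800.428571
b = Sxy/Sxx = 800.428571/870.857143 = 0.919127
a = ȳ − b·x̄ = 28.428571 − 0.919127·20.857143 = 9.258202
ŷ(27) = a + b·27 = 9.258202 + 0.919127·27 = 34.074639

34.075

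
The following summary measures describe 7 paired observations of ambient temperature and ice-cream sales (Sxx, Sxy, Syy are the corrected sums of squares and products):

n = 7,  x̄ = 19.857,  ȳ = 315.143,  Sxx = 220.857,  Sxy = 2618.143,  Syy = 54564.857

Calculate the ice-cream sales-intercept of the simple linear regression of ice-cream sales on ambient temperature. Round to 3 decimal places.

b = Sxy/Sxx = 2618.143/220.857 = 11.854471
a = ȳ − b·x̄ = 315.143 − 11.854471·19.857 = 79.748761

79.749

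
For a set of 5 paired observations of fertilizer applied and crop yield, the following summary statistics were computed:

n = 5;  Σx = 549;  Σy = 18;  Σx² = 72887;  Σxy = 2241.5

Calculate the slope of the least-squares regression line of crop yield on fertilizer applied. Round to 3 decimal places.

Sxx = Σx² − (Σx)²/n = 72887 − 60280.2 = 12606.8
Sxy = Σxy − (Σx)(Σy)/n = 2241.5 − 1976.4 = 265.1
b = Sxy/Sxx = 265.1/12606.8 = 0.021028

0.021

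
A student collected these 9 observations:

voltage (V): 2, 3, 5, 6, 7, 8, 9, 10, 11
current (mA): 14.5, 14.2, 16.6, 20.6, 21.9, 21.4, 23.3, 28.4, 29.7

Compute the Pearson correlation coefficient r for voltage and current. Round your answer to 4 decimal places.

n = 9, Σx = 61, Σy = 190.6, Σxy = 1423.1, Σx² = 489, Σy² = 4280.92
Sxx = Σx² − (Σx)²/n = 489 − 413.444444 = 75.555556
Sxy = Σxy − (Σx)(Σy)/n = 1423.1 − 1291.844444 = 131.255556
Syy = Σy² − (Σy)²/n = 4280.92 − 4036.484444 = 244.435556
r = Sxy/√(Sxx·Syy) = 131.255556/√(18468.464198) = 131.255556/135.898728 = 0.965834

0.9658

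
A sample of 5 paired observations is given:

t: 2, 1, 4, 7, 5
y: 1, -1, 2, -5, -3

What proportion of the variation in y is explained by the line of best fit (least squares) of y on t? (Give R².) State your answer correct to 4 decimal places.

n = 5, Σx = 19, Σy = -6, Σxy = -41, Σx² = 95, Σy² = 40
Sxx = Σx² − (Σx)²/n = 95 − 72.2 = 22.8
Sxy = Σxy − (Σx)(Σy)/n = -41 − (-22.8) = -18.2
Syy = Σy² − (Σy)²/n = 40 − 7.2 = 32.8
R² = Sxy²/(Sxx·Syy) = (-18.2)²/(22.8·32.8) = 0.442929

0.4429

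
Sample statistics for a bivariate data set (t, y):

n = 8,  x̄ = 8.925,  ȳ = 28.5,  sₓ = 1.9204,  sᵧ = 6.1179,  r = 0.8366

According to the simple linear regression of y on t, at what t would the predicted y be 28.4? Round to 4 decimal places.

b = r · sᵧ/sₓ = 0.8366 · 6.1179/1.9204 = 2.665192
a = ȳ − b·x̄ = 28.5 − 2.665192·8.925 = 4.713159
Set a + b·x = 28.4: x = (28.4 − 4.713159) / 2.665192 = 8.887479

8.8875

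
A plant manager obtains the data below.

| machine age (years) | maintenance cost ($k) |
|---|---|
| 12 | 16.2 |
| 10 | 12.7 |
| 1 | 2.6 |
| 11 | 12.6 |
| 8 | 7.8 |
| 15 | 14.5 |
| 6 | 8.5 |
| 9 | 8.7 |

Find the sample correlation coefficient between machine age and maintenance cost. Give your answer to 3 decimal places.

0.924

n = 8, Σx = 72, Σy = 83.6, Σxy = 871.8, Σx² = 772, Σy² = 1008.28
Sxx = Σx² − (Σx)²/n = 772 − 648 = 124
Sxy = Σxy − (Σx)(Σy)/n = 871.8 − 752.4 = 119.4
Syy = Σy² − (Σy)²/n = 1008.28 − 873.62 = 134.66
r = Sxy/√(Sxx·Syy) = 119.4/√(16697.84) = 119.4/129.220122 = 0.924005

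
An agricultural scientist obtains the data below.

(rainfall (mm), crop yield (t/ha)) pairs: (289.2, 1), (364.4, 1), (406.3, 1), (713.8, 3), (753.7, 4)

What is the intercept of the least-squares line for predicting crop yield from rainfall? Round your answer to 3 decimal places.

-1.234

n = 5, Σx = 2527.4, Σy = 10, Σxy = 6216.1, Σx² = 1459077.82
Sxx = Σx² − (Σx)²/n = 1459077.82 − 1277550.152 = 181527.668
Sxy = Σxy − (Σx)(Σy)/n = 6216.1 − 5054.8 = 1161.3
b = Sxy/Sxx = 1161.3/181527.668 = 0.006397
a = ȳ − b·x̄ = 2 − 0.006397·505.48 = -1.233744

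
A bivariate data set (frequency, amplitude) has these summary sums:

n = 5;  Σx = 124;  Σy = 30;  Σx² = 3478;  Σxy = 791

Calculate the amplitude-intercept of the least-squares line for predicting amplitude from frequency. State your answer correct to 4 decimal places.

Sxx = Σx² − (Σx)²/n = 3478 − 3075.2 = 402.8
Sxy = Σxy − (Σx)(Σy)/n = 791 − 744 = 47
b = Sxy/Sxx = 47/402.8 = 0.116683
a = ȳ − b·x̄ = 6 − 0.116683·24.8 = 3.106256

3.1063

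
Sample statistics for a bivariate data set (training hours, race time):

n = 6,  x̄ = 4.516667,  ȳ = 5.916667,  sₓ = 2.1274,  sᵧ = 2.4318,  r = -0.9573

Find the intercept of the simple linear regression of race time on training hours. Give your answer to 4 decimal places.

10.8591

b = r · sᵧ/sₓ = -0.9573 · 2.4318/2.1274 = -1.094276
a = ȳ − b·x̄ = 5.916667 − (-1.094276)·4.516667 = 10.859146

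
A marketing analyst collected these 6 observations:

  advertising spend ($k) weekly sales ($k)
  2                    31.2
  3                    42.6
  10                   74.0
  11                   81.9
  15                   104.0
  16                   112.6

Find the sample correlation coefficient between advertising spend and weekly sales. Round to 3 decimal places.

n = 6, Σx = 57, Σy = 446.3, Σxy = 5192.7, Σx² = 715, Σy² = 38466.57
Sxx = Σx² − (Σx)²/n = 715 − 541.5 = 173.5
Sxy = Σxy − (Σx)(Σy)/n = 5192.7 − 4239.85 = 952.85
Syy = Σy² − (Σy)²/n = 38466.57 − 33197.281667 = 5269.288333
r = Sxy/√(Sxx·Syy) = 952.85/√(914221.525833) = 952.85/956.149322 = 0.996549

0.997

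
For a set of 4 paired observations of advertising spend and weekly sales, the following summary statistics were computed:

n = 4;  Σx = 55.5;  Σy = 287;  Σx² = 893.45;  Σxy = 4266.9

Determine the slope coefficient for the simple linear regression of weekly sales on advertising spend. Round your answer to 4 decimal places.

Sxx = Σx² − (Σx)²/n = 893.45 − 770.0625 = 123.3875
Sxy = Σxy − (Σx)(Σy)/n = 4266.9 − 3982.125 = 284.775
b = Sxy/Sxx = 284.775/123.3875 = 2.307973

2.3080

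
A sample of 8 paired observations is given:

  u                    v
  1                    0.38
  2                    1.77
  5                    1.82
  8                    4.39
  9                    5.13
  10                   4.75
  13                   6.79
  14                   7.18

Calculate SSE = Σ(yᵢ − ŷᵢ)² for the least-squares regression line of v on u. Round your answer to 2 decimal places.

1.61

n = 8, Σx = 62, Σy = 32.21, Σxy = 330.6, Σx² = 640, Σy² = 172.3977
Sxx = Σx² − (Σx)²/n = 640 − 480.5 = 159.5
Sxy = Σxy − (Σx)(Σy)/n = 330.6 − 249.6275 = 80.9725
Syy = Σy² − (Σy)²/n = 172.3977 − 129.685512 = 42.712187
b = Sxy/Sxx = 80.9725/159.5 = 0.507665
SSE = Syy − b·Sxy = 42.712187 − 0.507665·80.9725 = 1.605318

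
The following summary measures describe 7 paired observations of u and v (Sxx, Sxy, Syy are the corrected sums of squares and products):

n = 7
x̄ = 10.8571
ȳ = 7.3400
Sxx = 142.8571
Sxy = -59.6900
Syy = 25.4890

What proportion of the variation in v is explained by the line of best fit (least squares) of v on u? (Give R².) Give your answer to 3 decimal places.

0.978

R² = Sxy²/(Sxx·Syy) = (-59.69)²/(142.8571·25.489) = 0.978472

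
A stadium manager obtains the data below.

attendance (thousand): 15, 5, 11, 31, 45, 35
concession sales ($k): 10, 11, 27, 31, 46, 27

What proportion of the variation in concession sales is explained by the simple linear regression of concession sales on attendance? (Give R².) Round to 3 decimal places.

0.701

n = 6, Σx = 142, Σy = 152, Σxy = 4478, Σx² = 4582, Σy² = 4756
Sxx = Σx² − (Σx)²/n = 4582 − 3360.666667 = 1221.333333
Sxy = Σxy − (Σx)(Σy)/n = 4478 − 3597.333333 = 880.666667
Syy = Σy² − (Σy)²/n = 4756 − 3850.666667 = 905.333333
R² = Sxy²/(Sxx·Syy) = (880.666667)²/(1221.333333·905.333333) = 0.701424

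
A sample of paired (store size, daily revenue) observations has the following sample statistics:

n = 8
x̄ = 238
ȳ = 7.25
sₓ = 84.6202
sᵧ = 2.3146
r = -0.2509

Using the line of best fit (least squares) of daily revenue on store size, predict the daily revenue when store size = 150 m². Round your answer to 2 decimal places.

b = r · sᵧ/sₓ = -0.2509 · 2.3146/84.6202 = -0.006863
a = ȳ − b·x̄ = 7.25 − (-0.006863)·238 = 8.883351
ŷ(150) = a + b·150 = 8.883351 + (-0.006863)·150 = 7.853928

7.85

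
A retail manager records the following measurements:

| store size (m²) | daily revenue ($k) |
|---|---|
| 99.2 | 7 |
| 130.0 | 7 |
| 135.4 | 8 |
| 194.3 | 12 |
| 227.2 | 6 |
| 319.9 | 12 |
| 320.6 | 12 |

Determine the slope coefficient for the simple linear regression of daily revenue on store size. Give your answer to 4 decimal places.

n = 7, Σx = 1426.6, Σy = 64, Σxy = 14068.4, Σx² = 339566.5
Sxx = Σx² − (Σx)²/n = 339566.5 − 290741.08 = 48825.42
Sxy = Σxy − (Σx)(Σy)/n = 14068.4 − 13043.2 = 1025.2
b = Sxy/Sxx = 1025.2/48825.42 = 0.020997

0.0210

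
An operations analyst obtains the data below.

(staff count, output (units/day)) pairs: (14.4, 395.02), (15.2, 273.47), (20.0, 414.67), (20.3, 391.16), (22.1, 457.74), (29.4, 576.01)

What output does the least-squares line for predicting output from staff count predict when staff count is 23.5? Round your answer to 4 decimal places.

470.9937

n = 6, Σx = 121.4, Σy = 2508.07, Σxy = 53129.728, Σx² = 2603.26
Sxx = Σx² − (Σx)²/n = 2603.26 − 2456.326667 = 146.933333
Sxy = Σxy − (Σx)(Σy)/n = 53129.728 − 50746.616333 = 2383.111667
b = Sxy/Sxx = 2383.111667/146.933333 = 16.219000
a = ȳ − b·x̄ = 418.011667 − 16.219000·20.233333 = 89.847243
ŷ(23.5) = a + b·23.5 = 89.847243 + 16.219000·23.5 = 470.993732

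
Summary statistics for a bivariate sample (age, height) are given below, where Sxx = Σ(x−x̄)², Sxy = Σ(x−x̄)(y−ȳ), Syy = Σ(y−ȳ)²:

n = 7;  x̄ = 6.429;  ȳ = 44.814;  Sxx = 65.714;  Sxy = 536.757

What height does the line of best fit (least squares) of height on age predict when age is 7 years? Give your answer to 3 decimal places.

b = Sxy/Sxx = 536.757/65.714 = 8.168077
a = ȳ − b·x̄ = 44.814 − 8.168077·6.429 = -7.698566
ŷ(7) = a + b·7 = -7.698566 + 8.168077·7 = 49.477972

49.478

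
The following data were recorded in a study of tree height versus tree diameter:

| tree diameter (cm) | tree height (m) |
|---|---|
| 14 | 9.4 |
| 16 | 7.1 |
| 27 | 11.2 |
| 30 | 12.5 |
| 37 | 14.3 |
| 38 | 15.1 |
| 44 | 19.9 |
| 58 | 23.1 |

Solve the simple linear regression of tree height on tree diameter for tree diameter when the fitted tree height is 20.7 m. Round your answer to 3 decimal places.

51.698

n = 8, Σx = 264, Σy = 112.6, Σxy = 4240.9, Σx² = 10194
Sxx = Σx² − (Σx)²/n = 10194 − 8712 = 1482
Sxy = Σxy − (Σx)(Σy)/n = 4240.9 − 3715.8 = 525.1
b = Sxy/Sxx = 525.1/1482 = 0.354318
a = ȳ − b·x̄ = 14.075 − 0.354318·33 = 2.382490
Set a + b·x = 20.7: x = (20.7 − 2.382490) / 0.354318 = 51.697867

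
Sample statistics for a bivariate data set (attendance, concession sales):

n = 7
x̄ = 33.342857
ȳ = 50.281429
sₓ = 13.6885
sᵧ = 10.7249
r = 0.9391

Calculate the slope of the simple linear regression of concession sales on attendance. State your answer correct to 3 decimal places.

0.736

b = r · sᵧ/sₓ = 0.9391 · 10.7249/13.6885 = 0.735782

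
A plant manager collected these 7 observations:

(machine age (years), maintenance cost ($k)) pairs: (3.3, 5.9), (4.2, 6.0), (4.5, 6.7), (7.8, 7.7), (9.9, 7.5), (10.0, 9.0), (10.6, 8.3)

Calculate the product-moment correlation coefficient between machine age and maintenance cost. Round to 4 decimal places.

0.9147

n = 7, Σx = 50.3, Σy = 51.1, Σxy = 387.11, Σx² = 419.99, Σy² = 381.13
Sxx = Σx² − (Σx)²/n = 419.99 − 361.441429 = 58.548571
Sxy = Σxy − (Σx)(Σy)/n = 387.11 − 367.19 = 19.92
Syy = Σy² − (Σy)²/n = 381.13 − 373.03 = 8.1
r = Sxy/√(Sxx·Syy) = 19.92/√(474.243429) = 19.92/21.777131 = 0.914721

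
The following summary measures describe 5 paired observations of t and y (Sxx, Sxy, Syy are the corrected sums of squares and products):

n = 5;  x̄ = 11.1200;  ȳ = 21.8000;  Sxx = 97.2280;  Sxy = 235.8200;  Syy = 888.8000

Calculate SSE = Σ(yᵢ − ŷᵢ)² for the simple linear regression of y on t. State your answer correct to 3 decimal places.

b = Sxy/Sxx = 235.82/97.228 = 2.425433
SSE = Syy − b·Sxy = 888.8 − 2.425433·235.82 = 316.834389

316.834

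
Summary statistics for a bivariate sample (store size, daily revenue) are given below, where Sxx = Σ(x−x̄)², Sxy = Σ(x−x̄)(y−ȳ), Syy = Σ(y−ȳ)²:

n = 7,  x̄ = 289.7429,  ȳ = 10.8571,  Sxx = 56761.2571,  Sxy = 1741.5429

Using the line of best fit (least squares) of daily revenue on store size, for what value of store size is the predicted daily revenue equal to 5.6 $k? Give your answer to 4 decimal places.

b = Sxy/Sxx = 1741.5429/56761.2571 = 0.030682
a = ȳ − b·x̄ = 10.8571 − 0.030682·289.7429 = 1.967239
Set a + b·x = 5.6: x = (5.6 − 1.967239) / 0.030682 = 118.400807

118.4008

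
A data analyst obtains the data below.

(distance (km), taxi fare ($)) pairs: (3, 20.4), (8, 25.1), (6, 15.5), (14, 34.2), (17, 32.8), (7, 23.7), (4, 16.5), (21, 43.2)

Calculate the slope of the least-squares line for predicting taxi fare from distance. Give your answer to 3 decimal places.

1.388

n = 8, Σx = 80, Σy = 211.4, Σxy = 2530.5, Σx² = 1100
Sxx = Σx² − (Σx)²/n = 1100 − 800 = 300
Sxy = Σxy − (Σx)(Σy)/n = 2530.5 − 2114 = 416.5
b = Sxy/Sxx = 416.5/300 = 1.388333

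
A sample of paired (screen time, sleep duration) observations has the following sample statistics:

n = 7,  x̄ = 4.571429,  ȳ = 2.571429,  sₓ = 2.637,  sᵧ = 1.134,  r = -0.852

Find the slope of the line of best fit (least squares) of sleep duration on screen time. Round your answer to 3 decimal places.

b = r · sᵧ/sₓ = -0.852 · 1.134/2.637 = -0.366389

-0.366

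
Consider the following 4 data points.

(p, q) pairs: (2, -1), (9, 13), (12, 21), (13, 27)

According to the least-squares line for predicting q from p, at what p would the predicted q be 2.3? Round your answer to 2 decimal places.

3.72

n = 4, Σx = 36, Σy = 60, Σxy = 718, Σx² = 398
Sxx = Σx² − (Σx)²/n = 398 − 324 = 74
Sxy = Σxy − (Σx)(Σy)/n = 718 − 540 = 178
b = Sxy/Sxx = 178/74 = 2.405405
a = ȳ − b·x̄ = 15 − 2.405405·9 = -6.648649
Set a + b·x = 2.3: x = (2.3 − (-6.648649)) / 2.405405 = 3.720225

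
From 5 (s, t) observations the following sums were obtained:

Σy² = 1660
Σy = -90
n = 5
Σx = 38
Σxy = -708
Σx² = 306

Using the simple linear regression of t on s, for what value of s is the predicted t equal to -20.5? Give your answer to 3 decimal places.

Sxx = Σx² − (Σx)²/n = 306 − 288.8 = 17.2
Sxy = Σxy − (Σx)(Σy)/n = -708 − (-684) = -24
b = Sxy/Sxx = -24/17.2 = -1.395349
a = ȳ − b·x̄ = -18 − (-1.395349)·7.6 = -7.395349
Set a + b·x = -20.5: x = (-20.5 − (-7.395349)) / (-1.395349) = 9.391667

9.392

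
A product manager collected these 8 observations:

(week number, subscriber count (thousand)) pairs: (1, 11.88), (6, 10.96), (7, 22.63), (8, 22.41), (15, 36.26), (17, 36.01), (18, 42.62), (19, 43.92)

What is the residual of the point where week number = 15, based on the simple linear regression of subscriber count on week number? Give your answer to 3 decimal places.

n = 8, Σx = 91, Σy = 226.69, Σxy = 3173.04, Σx² = 1349
Sxx = Σx² − (Σx)²/n = 1349 − 1035.125 = 313.875
Sxy = Σxy − (Σx)(Σy)/n = 3173.04 − 2578.59875 = 594.44125
b = Sxy/Sxx = 594.44125/313.875 = 1.893879
a = ȳ − b·x̄ = 28.33625 − 1.893879·11.375 = 6.793377
ŷ(15) = 6.793377 + 1.893879·15 = 35.201561
residual = y − ŷ = 36.26 − 35.201561 = 1.058439

1.058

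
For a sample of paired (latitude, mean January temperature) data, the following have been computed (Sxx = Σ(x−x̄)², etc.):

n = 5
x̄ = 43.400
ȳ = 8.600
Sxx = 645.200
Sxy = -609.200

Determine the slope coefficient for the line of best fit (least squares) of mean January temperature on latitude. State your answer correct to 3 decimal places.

b = Sxy/Sxx = -609.2/645.2 = -0.944203

-0.944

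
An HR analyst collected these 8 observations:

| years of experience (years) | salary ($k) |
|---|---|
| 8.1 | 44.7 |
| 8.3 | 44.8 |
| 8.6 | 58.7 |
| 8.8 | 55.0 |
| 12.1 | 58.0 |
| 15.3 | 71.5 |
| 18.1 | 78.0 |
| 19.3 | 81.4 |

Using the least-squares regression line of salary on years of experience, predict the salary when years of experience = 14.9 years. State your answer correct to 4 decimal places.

68.9379

n = 8, Σx = 98.6, Σy = 492.1, Σxy = 6501.3, Σx² = 1366.5
Sxx = Σx² − (Σx)²/n = 1366.5 − 1215.245 = 151.255
Sxy = Σxy − (Σx)(Σy)/n = 6501.3 − 6065.1325 = 436.1675
b = Sxy/Sxx = 436.1675/151.255 = 2.883657
a = ȳ − b·x̄ = 61.5125 − 2.883657·12.325 = 25.971431
ŷ(14.9) = a + b·14.9 = 25.971431 + 2.883657·14.9 = 68.937916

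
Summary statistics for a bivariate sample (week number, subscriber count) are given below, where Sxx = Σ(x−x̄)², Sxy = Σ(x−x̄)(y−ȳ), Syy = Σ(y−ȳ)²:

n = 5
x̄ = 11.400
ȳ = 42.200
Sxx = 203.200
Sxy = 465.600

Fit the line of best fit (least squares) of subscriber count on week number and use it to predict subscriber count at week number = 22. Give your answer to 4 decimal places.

66.4882

b = Sxy/Sxx = 465.6/203.2 = 2.291339
a = ȳ − b·x̄ = 42.2 − 2.291339·11.4 = 16.078740
ŷ(22) = a + b·22 = 16.078740 + 2.291339·22 = 66.488189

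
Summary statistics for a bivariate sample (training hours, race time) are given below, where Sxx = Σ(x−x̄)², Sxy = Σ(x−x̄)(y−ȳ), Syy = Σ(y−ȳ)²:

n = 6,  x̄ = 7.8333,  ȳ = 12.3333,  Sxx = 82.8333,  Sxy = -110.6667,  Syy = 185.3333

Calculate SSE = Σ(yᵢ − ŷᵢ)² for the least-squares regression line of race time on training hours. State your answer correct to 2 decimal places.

b = Sxy/Sxx = -110.6667/82.8333 = -1.336017
SSE = Syy − b·Sxy = 185.3333 − (-1.336017)·(-110.6667) = 37.480703

37.48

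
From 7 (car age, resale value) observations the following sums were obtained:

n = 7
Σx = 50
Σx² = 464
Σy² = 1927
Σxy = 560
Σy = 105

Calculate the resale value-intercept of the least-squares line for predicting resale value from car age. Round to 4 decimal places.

Sxx = Σx² − (Σx)²/n = 464 − 357.142857 = 106.857143
Sxy = Σxy − (Σx)(Σy)/n = 560 − 750 = -190
b = Sxy/Sxx = -190/106.857143 = -1.778075
a = ȳ − b·x̄ = 15 − (-1.778075)·7.142857 = 27.700535

27.7005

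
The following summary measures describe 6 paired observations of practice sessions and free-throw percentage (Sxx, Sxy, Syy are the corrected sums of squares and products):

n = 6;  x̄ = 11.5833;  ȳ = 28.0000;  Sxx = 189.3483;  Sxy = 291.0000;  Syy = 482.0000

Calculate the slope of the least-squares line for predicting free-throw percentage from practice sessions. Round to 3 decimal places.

b = Sxy/Sxx = 291/189.3483 = 1.536850

1.537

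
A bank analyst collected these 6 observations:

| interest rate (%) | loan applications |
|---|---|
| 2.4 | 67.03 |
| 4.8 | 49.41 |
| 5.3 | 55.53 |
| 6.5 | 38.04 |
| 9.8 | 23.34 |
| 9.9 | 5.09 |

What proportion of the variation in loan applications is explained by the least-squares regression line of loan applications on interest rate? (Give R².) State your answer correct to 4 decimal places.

0.9134

n = 6, Σx = 38.7, Σy = 238.44, Σxy = 1218.732, Σx² = 293.19, Σy² = 12035.6552
Sxx = Σx² − (Σx)²/n = 293.19 − 249.615 = 43.575
Sxy = Σxy − (Σx)(Σy)/n = 1218.732 − 1537.938 = -319.206
Syy = Σy² − (Σy)²/n = 12035.6552 − 9475.6056 = 2560.0496
R² = Sxy²/(Sxx·Syy) = (-319.206)²/(43.575·2560.0496) = 0.913390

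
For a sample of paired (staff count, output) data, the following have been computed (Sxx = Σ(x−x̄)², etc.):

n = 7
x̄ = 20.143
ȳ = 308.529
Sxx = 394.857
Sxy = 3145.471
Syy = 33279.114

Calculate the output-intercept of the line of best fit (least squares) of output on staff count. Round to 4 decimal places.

b = Sxy/Sxx = 3145.471/394.857 = 7.966102
a = ȳ − b·x̄ = 308.529 − 7.966102·20.143 = 148.067814

148.0678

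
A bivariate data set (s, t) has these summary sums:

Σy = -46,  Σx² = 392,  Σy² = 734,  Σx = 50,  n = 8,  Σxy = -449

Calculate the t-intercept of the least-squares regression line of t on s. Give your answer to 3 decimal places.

6.947

Sxx = Σx² − (Σx)²/n = 392 − 312.5 = 79.5
Sxy = Σxy − (Σx)(Σy)/n = -449 − (-287.5) = -161.5
b = Sxy/Sxx = -161.5/79.5 = -2.031447
a = ȳ − b·x̄ = -5.75 − (-2.031447)·6.25 = 6.946541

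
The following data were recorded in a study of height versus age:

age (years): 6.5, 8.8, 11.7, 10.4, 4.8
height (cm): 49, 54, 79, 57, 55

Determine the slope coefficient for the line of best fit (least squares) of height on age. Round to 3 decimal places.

n = 5, Σx = 42.2, Σy = 294, Σxy = 2574.8, Σx² = 387.78
Sxx = Σx² − (Σx)²/n = 387.78 − 356.168 = 31.612
Sxy = Σxy − (Σx)(Σy)/n = 2574.8 − 2481.36 = 93.44
b = Sxy/Sxx = 93.44/31.612 = 2.955840

2.956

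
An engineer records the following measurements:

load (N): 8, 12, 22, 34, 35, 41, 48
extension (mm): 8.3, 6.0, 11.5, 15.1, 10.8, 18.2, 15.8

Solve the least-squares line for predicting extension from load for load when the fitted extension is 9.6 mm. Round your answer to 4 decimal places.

18.0905

n = 7, Σx = 200, Σy = 85.7, Σxy = 2787.4, Σx² = 7058
Sxx = Σx² − (Σx)²/n = 7058 − 5714.285714 = 1343.714286
Sxy = Σxy − (Σx)(Σy)/n = 2787.4 − 2448.571429 = 338.828571
b = Sxy/Sxx = 338.828571/1343.714286 = 0.252158
a = ȳ − b·x̄ = 12.242857 − 0.252158·28.571429 = 5.038337
Set a + b·x = 9.6: x = (9.6 − 5.038337) / 0.252158 = 18.090480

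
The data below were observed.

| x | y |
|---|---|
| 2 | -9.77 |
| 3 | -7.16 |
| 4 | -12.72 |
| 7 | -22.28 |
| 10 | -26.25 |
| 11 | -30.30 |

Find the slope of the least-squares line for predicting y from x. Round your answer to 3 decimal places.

-2.466

n = 6, Σx = 37, Σy = -108.48, Σxy = -843.66, Σx² = 299
Sxx = Σx² − (Σx)²/n = 299 − 228.166667 = 70.833333
Sxy = Σxy − (Σx)(Σy)/n = -843.66 − (-668.96) = -174.7
b = Sxy/Sxx = -174.7/70.833333 = -2.466353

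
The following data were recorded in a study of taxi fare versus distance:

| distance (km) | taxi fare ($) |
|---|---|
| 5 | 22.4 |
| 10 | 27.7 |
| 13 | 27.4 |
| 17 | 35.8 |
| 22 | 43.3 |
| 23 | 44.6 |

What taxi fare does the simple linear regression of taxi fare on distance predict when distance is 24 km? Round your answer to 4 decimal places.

n = 6, Σx = 90, Σy = 201.2, Σxy = 3332.2, Σx² = 1596
Sxx = Σx² − (Σx)²/n = 1596 − 1350 = 246
Sxy = Σxy − (Σx)(Σy)/n = 3332.2 − 3018 = 314.2
b = Sxy/Sxx = 314.2/246 = 1.277236
a = ȳ − b·x̄ = 33.533333 − 1.277236·15 = 14.374797
ŷ(24) = a + b·24 = 14.374797 + 1.277236·24 = 45.028455

45.0285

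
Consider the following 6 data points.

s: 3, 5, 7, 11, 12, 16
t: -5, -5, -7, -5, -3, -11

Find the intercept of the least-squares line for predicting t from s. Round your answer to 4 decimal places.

n = 6, Σx = 54, Σy = -36, Σxy = -356, Σx² = 604
Sxx = Σx² − (Σx)²/n = 604 − 486 = 118
Sxy = Σxy − (Σx)(Σy)/n = -356 − (-324) = -32
b = Sxy/Sxx = -32/118 = -0.271186
a = ȳ − b·x̄ = -6 − (-0.271186)·9 = -3.559322

-3.5593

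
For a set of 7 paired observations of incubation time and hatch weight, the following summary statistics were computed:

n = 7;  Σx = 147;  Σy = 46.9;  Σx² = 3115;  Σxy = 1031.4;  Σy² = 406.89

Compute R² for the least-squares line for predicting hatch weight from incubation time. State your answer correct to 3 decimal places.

0.833

Sxx = Σx² − (Σx)²/n = 3115 − 3087 = 28
Sxy = Σxy − (Σx)(Σy)/n = 1031.4 − 984.9 = 46.5
Syy = Σy² − (Σy)²/n = 406.89 − 314.23 = 92.66
R² = Sxy²/(Sxx·Syy) = (46.5)²/(28·92.66) = 0.833404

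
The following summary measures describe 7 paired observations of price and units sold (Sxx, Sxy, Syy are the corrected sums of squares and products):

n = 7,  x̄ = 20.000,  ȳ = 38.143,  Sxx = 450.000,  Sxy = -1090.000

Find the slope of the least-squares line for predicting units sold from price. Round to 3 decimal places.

b = Sxy/Sxx = -1090/450 = -2.422222

-2.422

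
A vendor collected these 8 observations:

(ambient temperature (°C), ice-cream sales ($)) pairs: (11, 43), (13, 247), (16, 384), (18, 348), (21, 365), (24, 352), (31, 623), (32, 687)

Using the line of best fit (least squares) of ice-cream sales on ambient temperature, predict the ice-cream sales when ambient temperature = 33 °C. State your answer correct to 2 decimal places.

n = 8, Σx = 166, Σy = 3049, Σxy = 73502, Σx² = 3872
Sxx = Σx² − (Σx)²/n = 3872 − 3444.5 = 427.5
Sxy = Σxy − (Σx)(Σy)/n = 73502 − 63266.75 = 10235.25
b = Sxy/Sxx = 10235.25/427.5 = 23.942105
a = ȳ − b·x̄ = 381.125 − 23.942105·20.75 = -115.673684
ŷ(33) = a + b·33 = -115.673684 + 23.942105·33 = 674.415789

674.42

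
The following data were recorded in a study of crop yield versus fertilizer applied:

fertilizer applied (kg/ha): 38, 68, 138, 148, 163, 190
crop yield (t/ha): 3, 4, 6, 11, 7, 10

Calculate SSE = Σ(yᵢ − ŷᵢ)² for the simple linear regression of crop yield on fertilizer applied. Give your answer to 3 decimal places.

14.308

n = 6, Σx = 745, Σy = 41, Σxy = 5883, Σx² = 109685, Σy² = 331
Sxx = Σx² − (Σx)²/n = 109685 − 92504.166667 = 17180.833333
Sxy = Σxy − (Σx)(Σy)/n = 5883 − 5090.833333 = 792.166667
Syy = Σy² − (Σy)²/n = 331 − 280.166667 = 50.833333
b = Sxy/Sxx = 792.166667/17180.833333 = 0.046108
SSE = Syy − b·Sxy = 50.833333 − 0.046108·792.166667 = 14.308444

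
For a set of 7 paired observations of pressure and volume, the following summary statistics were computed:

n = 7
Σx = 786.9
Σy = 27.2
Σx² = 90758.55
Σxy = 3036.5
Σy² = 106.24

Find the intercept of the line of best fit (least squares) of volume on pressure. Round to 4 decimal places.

Sxx = Σx² − (Σx)²/n = 90758.55 − 88458.801429 = 2299.748571
Sxy = Σxy − (Σx)(Σy)/n = 3036.5 − 3057.668571 = -21.168571
b = Sxy/Sxx = -21.168571/2299.748571 = -0.009205
a = ȳ − b·x̄ = 3.885714 − (-0.009205)·112.414286 = 4.920458

4.9205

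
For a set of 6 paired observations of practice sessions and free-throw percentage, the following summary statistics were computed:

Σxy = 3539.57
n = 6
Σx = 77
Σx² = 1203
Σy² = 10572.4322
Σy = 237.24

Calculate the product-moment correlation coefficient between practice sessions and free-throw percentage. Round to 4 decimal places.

0.9782

Sxx = Σx² − (Σx)²/n = 1203 − 988.166667 = 214.833333
Sxy = Σxy − (Σx)(Σy)/n = 3539.57 − 3044.58 = 494.99
Syy = Σy² − (Σy)²/n = 10572.4322 − 9380.4696 = 1191.9626
r = Sxy/√(Sxx·Syy) = 494.99/√(256073.298567) = 494.99/506.036855 = 0.978170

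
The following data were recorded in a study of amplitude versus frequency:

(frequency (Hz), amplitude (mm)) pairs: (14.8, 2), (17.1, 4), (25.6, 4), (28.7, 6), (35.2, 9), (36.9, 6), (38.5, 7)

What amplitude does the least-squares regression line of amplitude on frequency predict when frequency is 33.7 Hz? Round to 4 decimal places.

n = 7, Σx = 196.8, Σy = 38, Σxy = 1180.3, Σx² = 6073.4
Sxx = Σx² − (Σx)²/n = 6073.4 − 5532.891429 = 540.508571
Sxy = Σxy − (Σx)(Σy)/n = 1180.3 − 1068.342857 = 111.957143
b = Sxy/Sxx = 111.957143/540.508571 = 0.207133
a = ȳ − b·x̄ = 5.428571 − 0.207133·28.114286 = -0.394824
ŷ(33.7) = a + b·33.7 = -0.394824 + 0.207133·33.7 = 6.585557

6.5856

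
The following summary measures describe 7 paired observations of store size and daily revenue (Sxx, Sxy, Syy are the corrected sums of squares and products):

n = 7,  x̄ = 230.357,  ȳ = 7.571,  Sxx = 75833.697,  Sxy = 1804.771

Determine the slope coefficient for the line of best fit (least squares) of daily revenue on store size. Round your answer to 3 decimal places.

0.024

b = Sxy/Sxx = 1804.771/75833.697 = 0.023799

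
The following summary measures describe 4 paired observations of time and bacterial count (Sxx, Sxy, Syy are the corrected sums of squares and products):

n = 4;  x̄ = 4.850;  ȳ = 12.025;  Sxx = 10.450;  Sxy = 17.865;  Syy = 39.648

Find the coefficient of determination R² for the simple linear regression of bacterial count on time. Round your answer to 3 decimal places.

0.770

R² = Sxy²/(Sxx·Syy) = (17.865)²/(10.45·39.648) = 0.770315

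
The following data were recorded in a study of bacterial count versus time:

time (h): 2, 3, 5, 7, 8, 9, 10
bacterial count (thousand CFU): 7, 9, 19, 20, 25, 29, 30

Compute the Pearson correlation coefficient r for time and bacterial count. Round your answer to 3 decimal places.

0.984

n = 7, Σx = 44, Σy = 139, Σxy = 1037, Σx² = 332, Σy² = 3257
Sxx = Σx² − (Σx)²/n = 332 − 276.571429 = 55.428571
Sxy = Σxy − (Σx)(Σy)/n = 1037 − 873.714286 = 163.285714
Syy = Σy² − (Σy)²/n = 3257 − 2760.142857 = 496.857143
r = Sxy/√(Sxx·Syy) = 163.285714/√(27540.081633) = 163.285714/165.952046 = 0.983933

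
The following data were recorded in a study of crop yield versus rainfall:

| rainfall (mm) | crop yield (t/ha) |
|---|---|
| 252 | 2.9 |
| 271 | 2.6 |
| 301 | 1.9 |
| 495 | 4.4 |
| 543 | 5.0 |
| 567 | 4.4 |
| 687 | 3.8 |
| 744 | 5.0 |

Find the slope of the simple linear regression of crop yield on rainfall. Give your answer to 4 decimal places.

n = 8, Σx = 3860, Σy = 30, Σxy = 15725.7, Σx² = 2114414
Sxx = Σx² − (Σx)²/n = 2114414 − 1862450 = 251964
Sxy = Σxy − (Σx)(Σy)/n = 15725.7 − 14475 = 1250.7
b = Sxy/Sxx = 1250.7/251964 = 0.004964

0.0050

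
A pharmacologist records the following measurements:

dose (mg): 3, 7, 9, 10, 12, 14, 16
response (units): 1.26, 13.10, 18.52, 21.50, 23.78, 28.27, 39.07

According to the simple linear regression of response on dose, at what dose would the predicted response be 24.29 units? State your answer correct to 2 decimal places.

n = 7, Σx = 71, Σy = 145.5, Σxy = 1783.42, Σx² = 835
Sxx = Σx² − (Σx)²/n = 835 − 720.142857 = 114.857143
Sxy = Σxy − (Σx)(Σy)/n = 1783.42 − 1475.785714 = 307.634286
b = Sxy/Sxx = 307.634286/114.857143 = 2.678408
a = ȳ − b·x̄ = 20.785714 − 2.678408·10.142857 = -6.380995
Set a + b·x = 24.29: x = (24.29 − (-6.380995)) / 2.678408 = 11.451204

11.45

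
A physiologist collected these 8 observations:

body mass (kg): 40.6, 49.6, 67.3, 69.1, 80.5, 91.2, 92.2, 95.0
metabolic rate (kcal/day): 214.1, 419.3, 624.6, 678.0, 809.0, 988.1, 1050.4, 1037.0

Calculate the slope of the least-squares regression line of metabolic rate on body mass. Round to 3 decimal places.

n = 8, Σx = 585.5, Σy = 5820.5, Σxy = 468976.22, Σx² = 45736.15
Sxx = Σx² − (Σx)²/n = 45736.15 − 42851.28125 = 2884.86875
Sxy = Σxy − (Σx)(Σy)/n = 468976.22 − 425987.84375 = 42988.37625
b = Sxy/Sxx = 42988.37625/2884.86875 = 14.901328

14.901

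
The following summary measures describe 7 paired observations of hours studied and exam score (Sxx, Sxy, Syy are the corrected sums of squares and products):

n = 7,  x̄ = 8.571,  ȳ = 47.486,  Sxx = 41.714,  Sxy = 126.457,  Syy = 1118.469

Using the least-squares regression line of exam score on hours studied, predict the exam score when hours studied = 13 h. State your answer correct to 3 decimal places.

b = Sxy/Sxx = 126.457/41.714 = 3.031524
a = ȳ − b·x̄ = 47.486 − 3.031524·8.571 = 21.502806
ŷ(13) = a + b·13 = 21.502806 + 3.031524·13 = 60.912621

60.913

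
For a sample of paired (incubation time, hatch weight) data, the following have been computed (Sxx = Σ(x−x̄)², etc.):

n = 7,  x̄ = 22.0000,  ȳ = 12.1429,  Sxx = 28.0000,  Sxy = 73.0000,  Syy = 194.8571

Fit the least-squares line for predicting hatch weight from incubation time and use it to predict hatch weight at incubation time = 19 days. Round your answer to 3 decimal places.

b = Sxy/Sxx = 73/28 = 2.607143
a = ȳ − b·x̄ = 12.1429 − 2.607143·22 = -45.214243
ŷ(19) = a + b·19 = -45.214243 + 2.607143·19 = 4.321471

4.321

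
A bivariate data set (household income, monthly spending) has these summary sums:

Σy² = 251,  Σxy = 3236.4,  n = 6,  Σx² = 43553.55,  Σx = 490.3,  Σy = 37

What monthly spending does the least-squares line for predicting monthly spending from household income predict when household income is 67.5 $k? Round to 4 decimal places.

5.2989

Sxx = Σx² − (Σx)²/n = 43553.55 − 40065.681667 = 3487.868333
Sxy = Σxy − (Σx)(Σy)/n = 3236.4 − 3023.516667 = 212.883333
b = Sxy/Sxx = 212.883333/3487.868333 = 0.061035
a = ȳ − b·x̄ = 6.166667 − 0.061035·81.716667 = 1.179060
ŷ(67.5) = a + b·67.5 = 1.179060 + 0.061035·67.5 = 5.298947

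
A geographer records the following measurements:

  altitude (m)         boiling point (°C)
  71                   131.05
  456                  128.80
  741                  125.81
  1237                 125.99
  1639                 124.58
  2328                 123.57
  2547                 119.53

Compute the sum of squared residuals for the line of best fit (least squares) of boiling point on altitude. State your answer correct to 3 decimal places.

n = 7, Σx = 9019, Σy = 879.33, Σxy = 1113412.68, Σx² = 16885341, Σy² = 110542.3209
Sxx = Σx² − (Σx)²/n = 16885341 − 11620337.285714 = 5265003.714286
Sxy = Σxy − (Σx)(Σy)/n = 1113412.68 − 1132953.895714 = -19541.215714
Syy = Σy² − (Σy)²/n = 110542.3209 − 110460.178414 = 82.142486
b = Sxy/Sxx = -19541.215714/5265003.714286 = -0.003712
SSE = Syy − b·Sxy = 82.142486 − (-0.003712)·(-19541.215714) = 9.614690

9.615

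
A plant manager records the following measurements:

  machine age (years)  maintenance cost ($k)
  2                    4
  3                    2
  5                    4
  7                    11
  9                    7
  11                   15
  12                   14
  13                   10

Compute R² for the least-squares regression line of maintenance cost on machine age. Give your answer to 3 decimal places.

0.688

n = 8, Σx = 62, Σy = 67, Σxy = 637, Σx² = 602, Σy² = 727
Sxx = Σx² − (Σx)²/n = 602 − 480.5 = 121.5
Sxy = Σxy − (Σx)(Σy)/n = 637 − 519.25 = 117.75
Syy = Σy² − (Σy)²/n = 727 − 561.125 = 165.875
R² = Sxy²/(Sxx·Syy) = (117.75)²/(121.5·165.875) = 0.687962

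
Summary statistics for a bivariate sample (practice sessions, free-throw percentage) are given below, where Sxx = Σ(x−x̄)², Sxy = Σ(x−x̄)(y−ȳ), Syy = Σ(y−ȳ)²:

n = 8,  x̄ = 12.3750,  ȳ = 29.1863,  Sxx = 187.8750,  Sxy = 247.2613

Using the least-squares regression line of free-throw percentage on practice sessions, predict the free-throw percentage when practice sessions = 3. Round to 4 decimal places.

b = Sxy/Sxx = 247.2613/187.875 = 1.316095
a = ȳ − b·x̄ = 29.1863 − 1.316095·12.375 = 12.899628
ŷ(3) = a + b·3 = 12.899628 + 1.316095·3 = 16.847912

16.8479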